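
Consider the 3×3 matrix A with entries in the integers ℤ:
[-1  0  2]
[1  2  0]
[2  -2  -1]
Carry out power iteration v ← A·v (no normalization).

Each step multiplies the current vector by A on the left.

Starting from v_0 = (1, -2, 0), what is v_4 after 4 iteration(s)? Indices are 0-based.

v_4 = (101, -19, -74)

v_0 = (1, -2, 0).
v_1 = A·v_0 = (-1, -3, 6).
v_2 = A·v_1 = (13, -7, -2).
v_3 = A·v_2 = (-17, -1, 42).
v_4 = A·v_3 = (101, -19, -74).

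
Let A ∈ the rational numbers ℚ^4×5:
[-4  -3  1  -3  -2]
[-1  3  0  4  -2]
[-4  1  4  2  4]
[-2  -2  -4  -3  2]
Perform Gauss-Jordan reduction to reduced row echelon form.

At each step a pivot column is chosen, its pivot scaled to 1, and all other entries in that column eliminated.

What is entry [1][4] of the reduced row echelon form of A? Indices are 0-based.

step 1: normalize row 0 (÷-4) = (1, 3/4, -1/4, 3/4, 1/2)
  row 1: subtract -1×row0 = (0, 15/4, -1/4, 19/4, -3/2)
  row 2: subtract -4×row0 = (0, 4, 3, 5, 6)
  row 3: subtract -2×row0 = (0, -1/2, -9/2, -3/2, 3)
step 2: normalize row 1 (÷15/4) = (0, 1, -1/15, 19/15, -2/5)
  row 0: subtract 3/4×row1 = (1, 0, -1/5, -1/5, 4/5)
  row 2: subtract 4×row1 = (0, 0, 49/15, -1/15, 38/5)
  row 3: subtract -1/2×row1 = (0, 0, -68/15, -13/15, 14/5)
step 3: normalize row 2 (÷49/15) = (0, 0, 1, -1/49, 114/49)
  row 0: subtract -1/5×row2 = (1, 0, 0, -10/49, 62/49)
  row 1: subtract -1/15×row2 = (0, 1, 0, 62/49, -12/49)
  row 3: subtract -68/15×row2 = (0, 0, 0, -47/49, 654/49)
step 4: normalize row 3 (÷-47/49) = (0, 0, 0, 1, -654/47)
  row 0: subtract -10/49×row3 = (1, 0, 0, 0, -74/47)
  row 1: subtract 62/49×row3 = (0, 1, 0, 0, 816/47)
  row 2: subtract -1/49×row3 = (0, 0, 1, 0, 96/47)

M[1][4] = 816/47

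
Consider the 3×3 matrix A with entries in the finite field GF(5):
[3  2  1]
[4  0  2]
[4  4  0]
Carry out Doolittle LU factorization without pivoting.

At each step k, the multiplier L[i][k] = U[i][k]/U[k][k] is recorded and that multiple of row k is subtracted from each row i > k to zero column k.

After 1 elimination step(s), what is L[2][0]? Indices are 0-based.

L[2][0] = 3

k=0: U[0][0]=3
  eliminate (1,0): mult=3, new row 1: (0, 4, 4); set L[1][0]=3
  eliminate (2,0): mult=3, new row 2: (0, 3, 2); set L[2][0]=3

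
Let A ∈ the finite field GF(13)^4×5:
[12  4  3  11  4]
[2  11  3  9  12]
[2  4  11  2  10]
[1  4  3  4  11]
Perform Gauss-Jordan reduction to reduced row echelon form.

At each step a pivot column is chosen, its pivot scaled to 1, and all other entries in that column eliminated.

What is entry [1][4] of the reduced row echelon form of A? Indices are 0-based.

M[1][4] = 6

step 1: normalize row 0 (÷12) = (1, 9, 10, 2, 9)
  row 1: subtract 2×row0 = (0, 6, 9, 5, 7)
  row 2: subtract 2×row0 = (0, 12, 4, 11, 5)
  row 3: subtract 1×row0 = (0, 8, 6, 2, 2)
step 2: normalize row 1 (÷6) = (0, 1, 8, 3, 12)
  row 0: subtract 9×row1 = (1, 0, 3, 1, 5)
  row 2: subtract 12×row1 = (0, 0, 12, 1, 4)
  row 3: subtract 8×row1 = (0, 0, 7, 4, 10)
step 3: normalize row 2 (÷12) = (0, 0, 1, 12, 9)
  row 0: subtract 3×row2 = (1, 0, 0, 4, 4)
  row 1: subtract 8×row2 = (0, 1, 0, 11, 5)
  row 3: subtract 7×row2 = (0, 0, 0, 11, 12)
step 4: normalize row 3 (÷11) = (0, 0, 0, 1, 7)
  row 0: subtract 4×row3 = (1, 0, 0, 0, 2)
  row 1: subtract 11×row3 = (0, 1, 0, 0, 6)
  row 2: subtract 12×row3 = (0, 0, 1, 0, 3)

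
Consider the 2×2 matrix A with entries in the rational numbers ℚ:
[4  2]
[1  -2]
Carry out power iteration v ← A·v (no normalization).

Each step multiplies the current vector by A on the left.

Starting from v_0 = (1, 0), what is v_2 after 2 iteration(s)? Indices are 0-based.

v_2 = (18, 2)

v_0 = (1, 0).
v_1 = A·v_0 = (4, 1).
v_2 = A·v_1 = (18, 2).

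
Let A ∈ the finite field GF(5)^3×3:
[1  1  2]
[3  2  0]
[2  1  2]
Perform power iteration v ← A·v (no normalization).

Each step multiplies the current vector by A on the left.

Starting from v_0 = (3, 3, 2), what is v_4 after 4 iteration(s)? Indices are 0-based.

v_0 = (3, 3, 2).
v_1 = A·v_0 = (0, 0, 3).
v_2 = A·v_1 = (1, 0, 1).
v_3 = A·v_2 = (3, 3, 4).
v_4 = A·v_3 = (4, 0, 2).

v_4 = (4, 0, 2)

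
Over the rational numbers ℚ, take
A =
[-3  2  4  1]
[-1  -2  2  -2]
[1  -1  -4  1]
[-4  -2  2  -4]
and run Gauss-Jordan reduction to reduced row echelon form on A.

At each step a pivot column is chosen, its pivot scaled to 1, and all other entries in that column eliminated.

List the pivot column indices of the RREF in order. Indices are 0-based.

pivot(0,0)=-3: scale R0 → (1, -2/3, -4/3, -1/3)
  clear (1,0): R1 −= (-1)R0 → (0, -8/3, 2/3, -7/3)
  clear (2,0): R2 −= (1)R0 → (0, -1/3, -8/3, 4/3)
  clear (3,0): R3 −= (-4)R0 → (0, -14/3, -10/3, -16/3)
pivot(1,1)=-8/3: scale R1 → (0, 1, -1/4, 7/8)
  clear (0,1): R0 −= (-2/3)R1 → (1, 0, -3/2, 1/4)
  clear (2,1): R2 −= (-1/3)R1 → (0, 0, -11/4, 13/8)
  clear (3,1): R3 −= (-14/3)R1 → (0, 0, -9/2, -5/4)
pivot(2,2)=-11/4: scale R2 → (0, 0, 1, -13/22)
  clear (0,2): R0 −= (-3/2)R2 → (1, 0, 0, -7/11)
  clear (1,2): R1 −= (-1/4)R2 → (0, 1, 0, 8/11)
  clear (3,2): R3 −= (-9/2)R2 → (0, 0, 0, -43/11)
pivot(3,3)=-43/11: scale R3 → (0, 0, 0, 1)
  clear (0,3): R0 −= (-7/11)R3 → (1, 0, 0, 0)
  clear (1,3): R1 −= (8/11)R3 → (0, 1, 0, 0)
  clear (2,3): R2 −= (-13/22)R3 → (0, 0, 1, 0)

pivot columns: 0, 1, 2, 3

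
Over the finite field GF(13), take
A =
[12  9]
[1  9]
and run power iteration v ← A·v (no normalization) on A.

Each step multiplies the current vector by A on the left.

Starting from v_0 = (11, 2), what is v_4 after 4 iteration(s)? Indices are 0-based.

v_0 = (11, 2).
v_1 = A·v_0 = (7, 3).
v_2 = A·v_1 = (7, 8).
v_3 = A·v_2 = (0, 1).
v_4 = A·v_3 = (9, 9).

v_4 = (9, 9)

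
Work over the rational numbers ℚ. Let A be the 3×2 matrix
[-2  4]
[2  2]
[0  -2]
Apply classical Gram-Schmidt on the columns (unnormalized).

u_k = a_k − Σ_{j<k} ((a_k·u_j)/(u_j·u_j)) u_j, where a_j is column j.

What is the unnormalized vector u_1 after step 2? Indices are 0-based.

Step 1: u_0 = a_0 = (-2, 2, 0).
Step 2: u_1 = a_1 − (-1/2)·u_0 = (3, 3, -2).

u_1 = (3, 3, -2)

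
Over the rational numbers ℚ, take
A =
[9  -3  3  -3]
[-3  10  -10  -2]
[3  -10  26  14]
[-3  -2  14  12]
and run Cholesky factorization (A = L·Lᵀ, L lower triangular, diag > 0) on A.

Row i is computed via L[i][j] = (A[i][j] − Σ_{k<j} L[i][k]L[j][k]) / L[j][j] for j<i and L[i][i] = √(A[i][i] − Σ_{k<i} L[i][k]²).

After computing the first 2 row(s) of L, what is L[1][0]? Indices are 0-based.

Step 1: L[0][0] = √(9) = 3.
  L[1][0] = (-3) / L[0][0] = -1.
Step 2: L[1][1] = √(9) = 3.

L[1][0] = -1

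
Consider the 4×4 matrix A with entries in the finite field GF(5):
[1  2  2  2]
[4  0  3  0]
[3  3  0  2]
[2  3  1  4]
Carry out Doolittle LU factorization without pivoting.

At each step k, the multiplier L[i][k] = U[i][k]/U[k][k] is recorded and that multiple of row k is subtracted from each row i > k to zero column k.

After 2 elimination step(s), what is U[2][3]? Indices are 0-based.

Step 1: pivot at (0,0) is 1.
  row1 ← row1 − (4)·row0  ⇒  L[1][0]=4, U row1=(0, 2, 0, 2)
  row2 ← row2 − (3)·row0  ⇒  L[2][0]=3, U row2=(0, 2, 4, 1)
  row3 ← row3 − (2)·row0  ⇒  L[3][0]=2, U row3=(0, 4, 2, 0)
Step 2: pivot at (1,1) is 2.
  row2 ← row2 − (1)·row1  ⇒  L[2][1]=1, U row2=(0, 0, 4, 4)
  row3 ← row3 − (2)·row1  ⇒  L[3][1]=2, U row3=(0, 0, 2, 1)

U[2][3] = 4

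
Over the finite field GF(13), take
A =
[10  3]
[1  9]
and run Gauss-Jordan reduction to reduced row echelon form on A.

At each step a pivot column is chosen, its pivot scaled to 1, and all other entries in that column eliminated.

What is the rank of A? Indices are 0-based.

pivot(0,0)=10: scale R0 → (1, 12)
  clear (1,0): R1 −= (1)R0 → (0, 10)
pivot(1,1)=10: scale R1 → (0, 1)
  clear (0,1): R0 −= (12)R1 → (1, 0)

rank = 2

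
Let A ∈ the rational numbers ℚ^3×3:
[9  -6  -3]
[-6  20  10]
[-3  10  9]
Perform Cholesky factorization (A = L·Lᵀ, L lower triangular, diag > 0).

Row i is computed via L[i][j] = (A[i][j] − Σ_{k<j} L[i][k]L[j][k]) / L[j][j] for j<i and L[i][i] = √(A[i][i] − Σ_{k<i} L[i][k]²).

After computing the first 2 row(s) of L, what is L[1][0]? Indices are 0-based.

Step 1: L[0][0] = √(9) = 3.
  L[1][0] = (-6) / L[0][0] = -2.
Step 2: L[1][1] = √(16) = 4.

L[1][0] = -2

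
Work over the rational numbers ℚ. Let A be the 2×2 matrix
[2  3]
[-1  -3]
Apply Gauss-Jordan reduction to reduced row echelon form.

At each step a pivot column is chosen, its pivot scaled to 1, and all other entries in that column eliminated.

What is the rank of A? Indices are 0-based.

[1] R0 /= 2  ⇒  (1, 3/2)
     R1 -= -1·R0  ⇒  (0, -3/2)
[2] R1 /= -3/2  ⇒  (0, 1)
     R0 -= 3/2·R1  ⇒  (1, 0)

rank = 2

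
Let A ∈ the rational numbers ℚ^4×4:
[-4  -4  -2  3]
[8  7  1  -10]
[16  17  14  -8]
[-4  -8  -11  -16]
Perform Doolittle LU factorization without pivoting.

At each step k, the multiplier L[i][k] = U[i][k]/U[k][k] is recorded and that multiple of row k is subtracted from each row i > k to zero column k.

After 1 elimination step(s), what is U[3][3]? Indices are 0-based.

k=0: U[0][0]=-4
  eliminate (1,0): mult=-2, new row 1: (0, -1, -3, -4); set L[1][0]=-2
  eliminate (2,0): mult=-4, new row 2: (0, 1, 6, 4); set L[2][0]=-4
  eliminate (3,0): mult=1, new row 3: (0, -4, -9, -19); set L[3][0]=1

U[3][3] = -19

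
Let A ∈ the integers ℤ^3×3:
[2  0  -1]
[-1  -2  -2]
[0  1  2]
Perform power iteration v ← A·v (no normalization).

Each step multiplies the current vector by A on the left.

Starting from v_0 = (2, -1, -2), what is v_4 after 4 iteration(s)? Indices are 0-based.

v_4 = (96, -14, -29)

v_0 = (2, -1, -2).
v_1 = A·v_0 = (6, 4, -5).
v_2 = A·v_1 = (17, -4, -6).
v_3 = A·v_2 = (40, 3, -16).
v_4 = A·v_3 = (96, -14, -29).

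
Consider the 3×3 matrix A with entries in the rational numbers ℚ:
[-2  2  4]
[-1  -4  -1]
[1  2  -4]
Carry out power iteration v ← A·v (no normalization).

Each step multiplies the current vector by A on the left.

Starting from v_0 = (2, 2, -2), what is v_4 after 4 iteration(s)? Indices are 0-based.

v_0 = (2, 2, -2).
v_1 = A·v_0 = (-8, -8, 14).
v_2 = A·v_1 = (56, 26, -80).
v_3 = A·v_2 = (-380, -80, 428).
v_4 = A·v_3 = (2312, 272, -2252).

v_4 = (2312, 272, -2252)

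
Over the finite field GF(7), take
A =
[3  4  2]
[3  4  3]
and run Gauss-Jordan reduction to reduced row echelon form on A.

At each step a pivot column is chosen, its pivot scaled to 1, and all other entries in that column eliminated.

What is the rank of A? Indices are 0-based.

pivot(0,0)=3: scale R0 → (1, 6, 3)
  clear (1,0): R1 −= (3)R0 → (0, 0, 1)
col 1: no nonzero at/below row 1; advance.
pivot(1,2)=1: scale R1 → (0, 0, 1)
  clear (0,2): R0 −= (3)R1 → (1, 6, 0)

rank = 2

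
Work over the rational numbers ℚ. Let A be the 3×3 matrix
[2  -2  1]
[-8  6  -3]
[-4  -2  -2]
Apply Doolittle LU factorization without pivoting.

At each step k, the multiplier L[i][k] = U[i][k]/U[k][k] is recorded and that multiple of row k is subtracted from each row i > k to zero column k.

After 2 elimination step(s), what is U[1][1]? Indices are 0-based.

Step 1: pivot at (0,0) is 2.
  row1 ← row1 − (-4)·row0  ⇒  L[1][0]=-4, U row1=(0, -2, 1)
  row2 ← row2 − (-2)·row0  ⇒  L[2][0]=-2, U row2=(0, -6, 0)
Step 2: pivot at (1,1) is -2.
  row2 ← row2 − (3)·row1  ⇒  L[2][1]=3, U row2=(0, 0, -3)

U[1][1] = -2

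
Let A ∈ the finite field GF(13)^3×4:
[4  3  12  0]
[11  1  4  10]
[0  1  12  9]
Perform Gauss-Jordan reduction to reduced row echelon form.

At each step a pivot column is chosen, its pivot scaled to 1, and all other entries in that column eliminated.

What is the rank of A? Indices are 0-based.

step 1: normalize row 0 (÷4) = (1, 4, 3, 0)
  row 1: subtract 11×row0 = (0, 9, 10, 10)
step 2: normalize row 1 (÷9) = (0, 1, 4, 4)
  row 0: subtract 4×row1 = (1, 0, 0, 10)
  row 2: subtract 1×row1 = (0, 0, 8, 5)
step 3: normalize row 2 (÷8) = (0, 0, 1, 12)
  row 1: subtract 4×row2 = (0, 1, 0, 8)

rank = 3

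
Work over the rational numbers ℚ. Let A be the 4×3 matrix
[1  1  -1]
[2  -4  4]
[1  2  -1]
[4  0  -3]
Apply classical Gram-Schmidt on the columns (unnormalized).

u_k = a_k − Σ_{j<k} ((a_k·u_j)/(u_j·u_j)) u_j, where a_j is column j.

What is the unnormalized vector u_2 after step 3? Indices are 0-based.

u_2 = (232/437, 398/437, 680/437, -427/437)

Step 1: u_0 = a_0 = (1, 2, 1, 4).
Step 2: u_1 = a_1 − (-5/22)·u_0 = (27/22, -39/11, 49/22, 10/11).
Step 3: u_2 = a_2 − (-3/11)·u_0 − (-448/437)·u_1 = (232/437, 398/437, 680/437, -427/437).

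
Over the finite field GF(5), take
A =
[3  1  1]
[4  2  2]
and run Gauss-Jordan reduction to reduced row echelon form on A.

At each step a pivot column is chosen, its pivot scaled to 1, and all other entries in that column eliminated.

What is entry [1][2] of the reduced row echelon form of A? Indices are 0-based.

M[1][2] = 1

step 1: normalize row 0 (÷3) = (1, 2, 2)
  row 1: subtract 4×row0 = (0, 4, 4)
step 2: normalize row 1 (÷4) = (0, 1, 1)
  row 0: subtract 2×row1 = (1, 0, 0)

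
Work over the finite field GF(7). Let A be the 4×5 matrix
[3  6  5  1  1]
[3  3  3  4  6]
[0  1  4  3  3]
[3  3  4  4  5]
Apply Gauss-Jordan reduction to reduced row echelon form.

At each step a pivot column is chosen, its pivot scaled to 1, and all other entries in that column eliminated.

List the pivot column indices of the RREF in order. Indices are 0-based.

pivot columns: 0, 1, 2, 3

[1] R0 /= 3  ⇒  (1, 2, 4, 5, 5)
     R1 -= 3·R0  ⇒  (0, 4, 5, 3, 5)
     R3 -= 3·R0  ⇒  (0, 4, 6, 3, 4)
[2] R1 /= 4  ⇒  (0, 1, 3, 6, 3)
     R0 -= 2·R1  ⇒  (1, 0, 5, 0, 6)
     R2 -= 1·R1  ⇒  (0, 0, 1, 4, 0)
     R3 -= 4·R1  ⇒  (0, 0, 1, 0, 6)
[3] R2 /= 1  ⇒  (0, 0, 1, 4, 0)
     R0 -= 5·R2  ⇒  (1, 0, 0, 1, 6)
     R1 -= 3·R2  ⇒  (0, 1, 0, 1, 3)
     R3 -= 1·R2  ⇒  (0, 0, 0, 3, 6)
[4] R3 /= 3  ⇒  (0, 0, 0, 1, 2)
     R0 -= 1·R3  ⇒  (1, 0, 0, 0, 4)
     R1 -= 1·R3  ⇒  (0, 1, 0, 0, 1)
     R2 -= 4·R3  ⇒  (0, 0, 1, 0, 6)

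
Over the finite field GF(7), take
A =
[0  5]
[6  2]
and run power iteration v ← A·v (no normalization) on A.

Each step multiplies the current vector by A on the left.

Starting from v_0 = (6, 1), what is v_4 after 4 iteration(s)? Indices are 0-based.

v_0 = (6, 1).
v_1 = A·v_0 = (5, 3).
v_2 = A·v_1 = (1, 1).
v_3 = A·v_2 = (5, 1).
v_4 = A·v_3 = (5, 4).

v_4 = (5, 4)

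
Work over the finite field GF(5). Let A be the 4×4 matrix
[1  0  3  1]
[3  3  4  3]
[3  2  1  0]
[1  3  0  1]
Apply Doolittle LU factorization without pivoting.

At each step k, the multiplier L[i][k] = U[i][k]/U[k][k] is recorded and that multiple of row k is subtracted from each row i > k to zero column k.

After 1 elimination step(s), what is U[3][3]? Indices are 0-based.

U[3][3] = 0

[col 0] pivot 1
  R1 -= 3*R0 → (0, 3, 0, 0)  (L[1][0] := 3)
  R2 -= 3*R0 → (0, 2, 2, 2)  (L[2][0] := 3)
  R3 -= 1*R0 → (0, 3, 2, 0)  (L[3][0] := 1)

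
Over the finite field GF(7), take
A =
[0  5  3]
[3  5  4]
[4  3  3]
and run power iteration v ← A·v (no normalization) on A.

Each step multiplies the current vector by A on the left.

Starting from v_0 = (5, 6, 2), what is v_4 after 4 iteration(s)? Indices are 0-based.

v_0 = (5, 6, 2).
v_1 = A·v_0 = (1, 4, 2).
v_2 = A·v_1 = (5, 3, 1).
v_3 = A·v_2 = (4, 6, 4).
v_4 = A·v_3 = (0, 2, 4).

v_4 = (0, 2, 4)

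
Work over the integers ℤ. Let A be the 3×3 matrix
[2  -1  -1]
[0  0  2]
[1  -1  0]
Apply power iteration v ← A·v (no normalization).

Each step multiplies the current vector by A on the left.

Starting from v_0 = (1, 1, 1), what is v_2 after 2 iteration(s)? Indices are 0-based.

v_0 = (1, 1, 1).
v_1 = A·v_0 = (0, 2, 0).
v_2 = A·v_1 = (-2, 0, -2).

v_2 = (-2, 0, -2)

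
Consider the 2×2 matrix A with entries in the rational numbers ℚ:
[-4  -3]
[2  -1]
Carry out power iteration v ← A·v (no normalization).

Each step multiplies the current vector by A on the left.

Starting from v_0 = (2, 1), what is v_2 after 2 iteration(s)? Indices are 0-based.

v_2 = (35, -25)

v_0 = (2, 1).
v_1 = A·v_0 = (-11, 3).
v_2 = A·v_1 = (35, -25).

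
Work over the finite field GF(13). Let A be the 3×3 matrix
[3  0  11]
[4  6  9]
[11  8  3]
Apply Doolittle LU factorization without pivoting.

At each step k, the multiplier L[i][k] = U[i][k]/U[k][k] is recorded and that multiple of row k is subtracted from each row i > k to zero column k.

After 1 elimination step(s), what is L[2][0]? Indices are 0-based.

L[2][0] = 8

Step 1: pivot at (0,0) is 3.
  row1 ← row1 − (10)·row0  ⇒  L[1][0]=10, U row1=(0, 6, 3)
  row2 ← row2 − (8)·row0  ⇒  L[2][0]=8, U row2=(0, 8, 6)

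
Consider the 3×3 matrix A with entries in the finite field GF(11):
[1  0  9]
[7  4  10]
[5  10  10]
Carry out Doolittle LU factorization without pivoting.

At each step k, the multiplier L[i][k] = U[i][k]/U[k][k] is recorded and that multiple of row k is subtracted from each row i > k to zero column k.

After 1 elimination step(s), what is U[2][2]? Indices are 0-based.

k=0: U[0][0]=1
  eliminate (1,0): mult=7, new row 1: (0, 4, 2); set L[1][0]=7
  eliminate (2,0): mult=5, new row 2: (0, 10, 9); set L[2][0]=5

U[2][2] = 9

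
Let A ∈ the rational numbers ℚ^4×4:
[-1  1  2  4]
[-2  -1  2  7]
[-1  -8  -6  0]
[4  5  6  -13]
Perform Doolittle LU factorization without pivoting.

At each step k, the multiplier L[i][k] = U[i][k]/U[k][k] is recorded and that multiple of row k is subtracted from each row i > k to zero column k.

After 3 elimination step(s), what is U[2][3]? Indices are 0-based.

[col 0] pivot -1
  R1 -= 2*R0 → (0, -3, -2, -1)  (L[1][0] := 2)
  R2 -= 1*R0 → (0, -9, -8, -4)  (L[2][0] := 1)
  R3 -= -4*R0 → (0, 9, 14, 3)  (L[3][0] := -4)
[col 1] pivot -3
  R2 -= 3*R1 → (0, 0, -2, -1)  (L[2][1] := 3)
  R3 -= -3*R1 → (0, 0, 8, 0)  (L[3][1] := -3)
[col 2] pivot -2
  R3 -= -4*R2 → (0, 0, 0, -4)  (L[3][2] := -4)

U[2][3] = -1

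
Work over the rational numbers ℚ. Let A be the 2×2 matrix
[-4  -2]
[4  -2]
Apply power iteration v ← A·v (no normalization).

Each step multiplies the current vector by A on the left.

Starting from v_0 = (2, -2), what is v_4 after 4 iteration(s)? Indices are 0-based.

v_0 = (2, -2).
v_1 = A·v_0 = (-4, 12).
v_2 = A·v_1 = (-8, -40).
v_3 = A·v_2 = (112, 48).
v_4 = A·v_3 = (-544, 352).

v_4 = (-544, 352)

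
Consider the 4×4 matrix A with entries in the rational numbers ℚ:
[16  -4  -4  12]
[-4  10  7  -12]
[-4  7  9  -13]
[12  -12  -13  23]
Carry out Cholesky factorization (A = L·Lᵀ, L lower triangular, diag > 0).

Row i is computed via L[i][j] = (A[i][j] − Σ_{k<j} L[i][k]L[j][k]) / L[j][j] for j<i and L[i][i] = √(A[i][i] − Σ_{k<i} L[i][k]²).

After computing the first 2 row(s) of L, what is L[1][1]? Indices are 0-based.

Step 1: L[0][0] = √(16) = 4.
  L[1][0] = (-4) / L[0][0] = -1.
Step 2: L[1][1] = √(9) = 3.

L[1][1] = 3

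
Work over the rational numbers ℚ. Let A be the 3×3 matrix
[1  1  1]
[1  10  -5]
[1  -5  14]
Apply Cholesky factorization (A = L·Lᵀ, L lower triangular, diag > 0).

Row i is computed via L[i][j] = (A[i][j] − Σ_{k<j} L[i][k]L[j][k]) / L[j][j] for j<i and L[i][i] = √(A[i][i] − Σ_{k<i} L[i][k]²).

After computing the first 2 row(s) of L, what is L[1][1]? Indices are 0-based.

L[1][1] = 3

Step 1: L[0][0] = √(1) = 1.
  L[1][0] = (1) / L[0][0] = 1.
Step 2: L[1][1] = √(9) = 3.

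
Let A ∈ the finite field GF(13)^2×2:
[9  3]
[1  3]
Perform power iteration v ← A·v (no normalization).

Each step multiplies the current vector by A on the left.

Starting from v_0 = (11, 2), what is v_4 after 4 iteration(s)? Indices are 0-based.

v_4 = (9, 5)

v_0 = (11, 2).
v_1 = A·v_0 = (1, 4).
v_2 = A·v_1 = (8, 0).
v_3 = A·v_2 = (7, 8).
v_4 = A·v_3 = (9, 5).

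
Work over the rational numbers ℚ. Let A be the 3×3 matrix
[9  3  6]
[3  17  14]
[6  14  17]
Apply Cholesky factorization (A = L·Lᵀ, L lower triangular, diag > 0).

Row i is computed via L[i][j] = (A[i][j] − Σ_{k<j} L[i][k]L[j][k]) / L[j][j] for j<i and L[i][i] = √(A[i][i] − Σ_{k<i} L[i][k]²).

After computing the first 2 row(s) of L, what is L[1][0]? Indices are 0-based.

L[1][0] = 1

Step 1: L[0][0] = √(9) = 3.
  L[1][0] = (3) / L[0][0] = 1.
Step 2: L[1][1] = √(16) = 4.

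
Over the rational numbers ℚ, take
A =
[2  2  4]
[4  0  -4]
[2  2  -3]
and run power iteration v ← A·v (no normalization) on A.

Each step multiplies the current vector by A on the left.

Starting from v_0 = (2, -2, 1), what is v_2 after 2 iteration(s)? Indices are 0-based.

v_2 = (4, 28, 25)

v_0 = (2, -2, 1).
v_1 = A·v_0 = (4, 4, -3).
v_2 = A·v_1 = (4, 28, 25).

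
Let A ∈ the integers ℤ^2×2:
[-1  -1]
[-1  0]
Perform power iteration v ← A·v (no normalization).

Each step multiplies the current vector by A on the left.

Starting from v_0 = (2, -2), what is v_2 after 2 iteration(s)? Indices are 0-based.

v_0 = (2, -2).
v_1 = A·v_0 = (0, -2).
v_2 = A·v_1 = (2, 0).

v_2 = (2, 0)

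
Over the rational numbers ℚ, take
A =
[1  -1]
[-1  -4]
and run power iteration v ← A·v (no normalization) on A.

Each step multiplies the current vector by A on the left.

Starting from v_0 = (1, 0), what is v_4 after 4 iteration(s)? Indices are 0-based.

v_0 = (1, 0).
v_1 = A·v_0 = (1, -1).
v_2 = A·v_1 = (2, 3).
v_3 = A·v_2 = (-1, -14).
v_4 = A·v_3 = (13, 57).

v_4 = (13, 57)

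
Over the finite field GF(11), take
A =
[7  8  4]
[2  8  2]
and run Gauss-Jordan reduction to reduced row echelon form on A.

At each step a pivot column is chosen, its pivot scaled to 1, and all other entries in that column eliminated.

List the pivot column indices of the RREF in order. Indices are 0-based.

pivot columns: 0, 1

[1] R0 /= 7  ⇒  (1, 9, 10)
     R1 -= 2·R0  ⇒  (0, 1, 4)
[2] R1 /= 1  ⇒  (0, 1, 4)
     R0 -= 9·R1  ⇒  (1, 0, 7)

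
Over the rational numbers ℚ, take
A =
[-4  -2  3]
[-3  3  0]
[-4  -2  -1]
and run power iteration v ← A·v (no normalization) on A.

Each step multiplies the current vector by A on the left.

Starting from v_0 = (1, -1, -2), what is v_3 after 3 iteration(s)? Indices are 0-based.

v_0 = (1, -1, -2).
v_1 = A·v_0 = (-8, -6, 0).
v_2 = A·v_1 = (44, 6, 44).
v_3 = A·v_2 = (-56, -114, -232).

v_3 = (-56, -114, -232)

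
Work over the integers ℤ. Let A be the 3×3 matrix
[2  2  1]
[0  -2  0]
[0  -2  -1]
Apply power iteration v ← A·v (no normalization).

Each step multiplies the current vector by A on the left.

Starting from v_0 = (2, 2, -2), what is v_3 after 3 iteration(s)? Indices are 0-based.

v_0 = (2, 2, -2).
v_1 = A·v_0 = (6, -4, -2).
v_2 = A·v_1 = (2, 8, 10).
v_3 = A·v_2 = (30, -16, -26).

v_3 = (30, -16, -26)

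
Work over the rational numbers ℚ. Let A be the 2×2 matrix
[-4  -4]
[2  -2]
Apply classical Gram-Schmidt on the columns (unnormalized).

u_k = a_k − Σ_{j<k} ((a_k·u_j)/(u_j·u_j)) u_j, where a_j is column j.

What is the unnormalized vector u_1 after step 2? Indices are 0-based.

u_1 = (-8/5, -16/5)

Step 1: u_0 = a_0 = (-4, 2).
Step 2: u_1 = a_1 − (3/5)·u_0 = (-8/5, -16/5).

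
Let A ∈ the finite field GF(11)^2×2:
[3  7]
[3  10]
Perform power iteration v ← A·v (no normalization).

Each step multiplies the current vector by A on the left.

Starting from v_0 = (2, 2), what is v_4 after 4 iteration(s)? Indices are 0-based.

v_4 = (3, 0)

v_0 = (2, 2).
v_1 = A·v_0 = (9, 4).
v_2 = A·v_1 = (0, 1).
v_3 = A·v_2 = (7, 10).
v_4 = A·v_3 = (3, 0).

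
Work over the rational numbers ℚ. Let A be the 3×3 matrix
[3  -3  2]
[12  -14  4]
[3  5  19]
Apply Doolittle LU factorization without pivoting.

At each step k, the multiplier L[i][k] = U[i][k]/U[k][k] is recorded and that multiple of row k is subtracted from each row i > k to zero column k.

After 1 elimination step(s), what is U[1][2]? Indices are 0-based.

U[1][2] = -4

[col 0] pivot 3
  R1 -= 4*R0 → (0, -2, -4)  (L[1][0] := 4)
  R2 -= 1*R0 → (0, 8, 17)  (L[2][0] := 1)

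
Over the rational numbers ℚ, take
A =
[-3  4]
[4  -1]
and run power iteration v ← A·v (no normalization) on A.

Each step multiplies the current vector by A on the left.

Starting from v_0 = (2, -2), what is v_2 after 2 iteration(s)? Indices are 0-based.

v_0 = (2, -2).
v_1 = A·v_0 = (-14, 10).
v_2 = A·v_1 = (82, -66).

v_2 = (82, -66)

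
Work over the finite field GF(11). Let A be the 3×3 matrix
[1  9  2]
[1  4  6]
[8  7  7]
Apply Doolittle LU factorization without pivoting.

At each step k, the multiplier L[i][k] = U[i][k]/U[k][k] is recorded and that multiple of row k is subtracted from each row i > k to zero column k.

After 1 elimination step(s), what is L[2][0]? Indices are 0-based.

Step 1: pivot at (0,0) is 1.
  row1 ← row1 − (1)·row0  ⇒  L[1][0]=1, U row1=(0, 6, 4)
  row2 ← row2 − (8)·row0  ⇒  L[2][0]=8, U row2=(0, 1, 2)

L[2][0] = 8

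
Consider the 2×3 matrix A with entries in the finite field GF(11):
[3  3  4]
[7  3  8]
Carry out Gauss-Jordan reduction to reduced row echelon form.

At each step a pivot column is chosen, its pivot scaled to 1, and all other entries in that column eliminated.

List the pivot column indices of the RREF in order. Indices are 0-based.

[1] R0 /= 3  ⇒  (1, 1, 5)
     R1 -= 7·R0  ⇒  (0, 7, 6)
[2] R1 /= 7  ⇒  (0, 1, 4)
     R0 -= 1·R1  ⇒  (1, 0, 1)

pivot columns: 0, 1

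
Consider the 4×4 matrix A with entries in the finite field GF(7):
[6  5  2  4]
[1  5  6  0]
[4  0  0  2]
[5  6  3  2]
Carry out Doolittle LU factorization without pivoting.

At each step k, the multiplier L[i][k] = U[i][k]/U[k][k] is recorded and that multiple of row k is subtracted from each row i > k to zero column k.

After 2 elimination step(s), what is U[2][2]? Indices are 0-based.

Step 1: pivot at (0,0) is 6.
  row1 ← row1 − (6)·row0  ⇒  L[1][0]=6, U row1=(0, 3, 1, 4)
  row2 ← row2 − (3)·row0  ⇒  L[2][0]=3, U row2=(0, 6, 1, 4)
  row3 ← row3 − (2)·row0  ⇒  L[3][0]=2, U row3=(0, 3, 6, 1)
Step 2: pivot at (1,1) is 3.
  row2 ← row2 − (2)·row1  ⇒  L[2][1]=2, U row2=(0, 0, 6, 3)
  row3 ← row3 − (1)·row1  ⇒  L[3][1]=1, U row3=(0, 0, 5, 4)

U[2][2] = 6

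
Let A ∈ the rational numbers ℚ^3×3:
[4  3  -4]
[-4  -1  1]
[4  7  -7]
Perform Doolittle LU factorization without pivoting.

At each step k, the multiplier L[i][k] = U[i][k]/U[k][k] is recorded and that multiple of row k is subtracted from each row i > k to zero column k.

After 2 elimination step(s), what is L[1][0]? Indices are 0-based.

k=0: U[0][0]=4
  eliminate (1,0): mult=-1, new row 1: (0, 2, -3); set L[1][0]=-1
  eliminate (2,0): mult=1, new row 2: (0, 4, -3); set L[2][0]=1
k=1: U[1][1]=2
  eliminate (2,1): mult=2, new row 2: (0, 0, 3); set L[2][1]=2

L[1][0] = -1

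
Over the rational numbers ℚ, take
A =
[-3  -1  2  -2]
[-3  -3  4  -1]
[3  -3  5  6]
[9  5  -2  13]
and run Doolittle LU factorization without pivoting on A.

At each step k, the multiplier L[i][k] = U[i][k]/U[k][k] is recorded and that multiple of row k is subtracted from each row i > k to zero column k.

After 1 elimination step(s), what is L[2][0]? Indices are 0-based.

[col 0] pivot -3
  R1 -= 1*R0 → (0, -2, 2, 1)  (L[1][0] := 1)
  R2 -= -1*R0 → (0, -4, 7, 4)  (L[2][0] := -1)
  R3 -= -3*R0 → (0, 2, 4, 7)  (L[3][0] := -3)

L[2][0] = -1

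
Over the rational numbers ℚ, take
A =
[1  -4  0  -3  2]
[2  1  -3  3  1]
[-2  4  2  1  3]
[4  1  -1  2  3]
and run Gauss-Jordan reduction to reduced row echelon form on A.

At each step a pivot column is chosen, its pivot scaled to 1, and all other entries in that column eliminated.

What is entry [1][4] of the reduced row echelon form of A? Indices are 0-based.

M[1][4] = 59/8

pivot(0,0)=1: scale R0 → (1, -4, 0, -3, 2)
  clear (1,0): R1 −= (2)R0 → (0, 9, -3, 9, -3)
  clear (2,0): R2 −= (-2)R0 → (0, -4, 2, -5, 7)
  clear (3,0): R3 −= (4)R0 → (0, 17, -1, 14, -5)
pivot(1,1)=9: scale R1 → (0, 1, -1/3, 1, -1/3)
  clear (0,1): R0 −= (-4)R1 → (1, 0, -4/3, 1, 2/3)
  clear (2,1): R2 −= (-4)R1 → (0, 0, 2/3, -1, 17/3)
  clear (3,1): R3 −= (17)R1 → (0, 0, 14/3, -3, 2/3)
pivot(2,2)=2/3: scale R2 → (0, 0, 1, -3/2, 17/2)
  clear (0,2): R0 −= (-4/3)R2 → (1, 0, 0, -1, 12)
  clear (1,2): R1 −= (-1/3)R2 → (0, 1, 0, 1/2, 5/2)
  clear (3,2): R3 −= (14/3)R2 → (0, 0, 0, 4, -39)
pivot(3,3)=4: scale R3 → (0, 0, 0, 1, -39/4)
  clear (0,3): R0 −= (-1)R3 → (1, 0, 0, 0, 9/4)
  clear (1,3): R1 −= (1/2)R3 → (0, 1, 0, 0, 59/8)
  clear (2,3): R2 −= (-3/2)R3 → (0, 0, 1, 0, -49/8)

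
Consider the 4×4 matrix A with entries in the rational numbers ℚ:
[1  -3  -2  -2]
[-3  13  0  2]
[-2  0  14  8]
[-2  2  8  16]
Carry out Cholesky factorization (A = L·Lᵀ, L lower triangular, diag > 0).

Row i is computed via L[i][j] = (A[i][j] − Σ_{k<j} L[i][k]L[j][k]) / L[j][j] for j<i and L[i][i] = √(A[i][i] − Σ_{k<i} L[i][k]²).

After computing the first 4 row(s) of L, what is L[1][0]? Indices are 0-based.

Step 1: L[0][0] = √(1) = 1.
  L[1][0] = (-3) / L[0][0] = -3.
Step 2: L[1][1] = √(4) = 2.
  L[2][0] = (-2) / L[0][0] = -2.
  L[2][1] = (-6) / L[1][1] = -3.
Step 3: L[2][2] = √(1) = 1.
  L[3][0] = (-2) / L[0][0] = -2.
  L[3][1] = (-4) / L[1][1] = -2.
  L[3][2] = (-2) / L[2][2] = -2.
Step 4: L[3][3] = √(4) = 2.

L[1][0] = -3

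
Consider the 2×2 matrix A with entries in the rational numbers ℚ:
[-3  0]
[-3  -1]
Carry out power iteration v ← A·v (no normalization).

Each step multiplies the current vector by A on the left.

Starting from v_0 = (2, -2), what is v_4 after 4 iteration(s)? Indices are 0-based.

v_4 = (162, 238)

v_0 = (2, -2).
v_1 = A·v_0 = (-6, -4).
v_2 = A·v_1 = (18, 22).
v_3 = A·v_2 = (-54, -76).
v_4 = A·v_3 = (162, 238).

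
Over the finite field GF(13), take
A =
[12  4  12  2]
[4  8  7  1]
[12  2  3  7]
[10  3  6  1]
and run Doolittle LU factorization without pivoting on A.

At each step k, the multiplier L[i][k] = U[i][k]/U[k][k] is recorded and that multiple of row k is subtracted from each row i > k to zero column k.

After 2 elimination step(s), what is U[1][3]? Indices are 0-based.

k=0: U[0][0]=12
  eliminate (1,0): mult=9, new row 1: (0, 11, 3, 9); set L[1][0]=9
  eliminate (2,0): mult=1, new row 2: (0, 11, 4, 5); set L[2][0]=1
  eliminate (3,0): mult=3, new row 3: (0, 4, 9, 8); set L[3][0]=3
k=1: U[1][1]=11
  eliminate (2,1): mult=1, new row 2: (0, 0, 1, 9); set L[2][1]=1
  eliminate (3,1): mult=11, new row 3: (0, 0, 2, 0); set L[3][1]=11

U[1][3] = 9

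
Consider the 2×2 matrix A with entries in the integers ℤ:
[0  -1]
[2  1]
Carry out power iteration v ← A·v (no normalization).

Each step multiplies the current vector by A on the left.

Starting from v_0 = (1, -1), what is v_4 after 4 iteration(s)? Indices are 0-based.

v_0 = (1, -1).
v_1 = A·v_0 = (1, 1).
v_2 = A·v_1 = (-1, 3).
v_3 = A·v_2 = (-3, 1).
v_4 = A·v_3 = (-1, -5).

v_4 = (-1, -5)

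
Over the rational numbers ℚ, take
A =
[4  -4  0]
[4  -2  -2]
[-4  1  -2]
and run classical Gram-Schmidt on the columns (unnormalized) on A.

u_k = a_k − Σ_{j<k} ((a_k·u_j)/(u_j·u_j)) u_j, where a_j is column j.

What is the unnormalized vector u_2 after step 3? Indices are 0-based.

Step 1: u_0 = a_0 = (4, 4, -4).
Step 2: u_1 = a_1 − (-7/12)·u_0 = (-5/3, 1/3, -4/3).
Step 3: u_2 = a_2 − (0)·u_0 − (3/7)·u_1 = (5/7, -15/7, -10/7).

u_2 = (5/7, -15/7, -10/7)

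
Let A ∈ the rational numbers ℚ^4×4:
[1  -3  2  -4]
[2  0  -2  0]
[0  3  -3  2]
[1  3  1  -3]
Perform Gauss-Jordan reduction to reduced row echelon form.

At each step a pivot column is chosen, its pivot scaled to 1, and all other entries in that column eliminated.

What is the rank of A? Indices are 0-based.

rank = 4

pivot(0,0)=1: scale R0 → (1, -3, 2, -4)
  clear (1,0): R1 −= (2)R0 → (0, 6, -6, 8)
  clear (3,0): R3 −= (1)R0 → (0, 6, -1, 1)
pivot(1,1)=6: scale R1 → (0, 1, -1, 4/3)
  clear (0,1): R0 −= (-3)R1 → (1, 0, -1, 0)
  clear (2,1): R2 −= (3)R1 → (0, 0, 0, -2)
  clear (3,1): R3 −= (6)R1 → (0, 0, 5, -7)
pivot(2,2): swap R2↔R3
pivot(2,2)=5: scale R2 → (0, 0, 1, -7/5)
  clear (0,2): R0 −= (-1)R2 → (1, 0, 0, -7/5)
  clear (1,2): R1 −= (-1)R2 → (0, 1, 0, -1/15)
pivot(3,3)=-2: scale R3 → (0, 0, 0, 1)
  clear (0,3): R0 −= (-7/5)R3 → (1, 0, 0, 0)
  clear (1,3): R1 −= (-1/15)R3 → (0, 1, 0, 0)
  clear (2,3): R2 −= (-7/5)R3 → (0, 0, 1, 0)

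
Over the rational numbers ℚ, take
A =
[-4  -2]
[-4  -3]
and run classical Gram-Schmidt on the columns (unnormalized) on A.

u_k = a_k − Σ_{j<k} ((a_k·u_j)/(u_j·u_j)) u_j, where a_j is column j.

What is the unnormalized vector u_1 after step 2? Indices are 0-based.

Step 1: u_0 = a_0 = (-4, -4).
Step 2: u_1 = a_1 − (5/8)·u_0 = (1/2, -1/2).

u_1 = (1/2, -1/2)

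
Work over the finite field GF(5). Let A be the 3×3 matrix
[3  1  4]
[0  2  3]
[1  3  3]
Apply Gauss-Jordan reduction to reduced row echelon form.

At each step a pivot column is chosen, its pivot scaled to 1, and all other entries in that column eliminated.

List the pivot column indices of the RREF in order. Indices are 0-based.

pivot columns: 0, 1, 2

[1] R0 /= 3  ⇒  (1, 2, 3)
     R2 -= 1·R0  ⇒  (0, 1, 0)
[2] R1 /= 2  ⇒  (0, 1, 4)
     R0 -= 2·R1  ⇒  (1, 0, 0)
     R2 -= 1·R1  ⇒  (0, 0, 1)
[3] R2 /= 1  ⇒  (0, 0, 1)
     R1 -= 4·R2  ⇒  (0, 1, 0)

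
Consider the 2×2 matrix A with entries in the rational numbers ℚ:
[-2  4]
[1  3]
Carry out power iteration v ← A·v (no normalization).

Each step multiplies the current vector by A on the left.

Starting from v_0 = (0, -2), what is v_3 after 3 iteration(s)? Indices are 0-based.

v_0 = (0, -2).
v_1 = A·v_0 = (-8, -6).
v_2 = A·v_1 = (-8, -26).
v_3 = A·v_2 = (-88, -86).

v_3 = (-88, -86)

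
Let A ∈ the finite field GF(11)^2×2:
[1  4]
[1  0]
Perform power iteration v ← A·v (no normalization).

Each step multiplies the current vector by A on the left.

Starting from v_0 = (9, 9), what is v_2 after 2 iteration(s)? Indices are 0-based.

v_0 = (9, 9).
v_1 = A·v_0 = (1, 9).
v_2 = A·v_1 = (4, 1).

v_2 = (4, 1)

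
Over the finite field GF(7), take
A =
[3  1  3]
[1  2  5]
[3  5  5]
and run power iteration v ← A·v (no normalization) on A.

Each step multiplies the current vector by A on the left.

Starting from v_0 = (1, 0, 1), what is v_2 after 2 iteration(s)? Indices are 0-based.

v_2 = (6, 2, 4)

v_0 = (1, 0, 1).
v_1 = A·v_0 = (6, 6, 1).
v_2 = A·v_1 = (6, 2, 4).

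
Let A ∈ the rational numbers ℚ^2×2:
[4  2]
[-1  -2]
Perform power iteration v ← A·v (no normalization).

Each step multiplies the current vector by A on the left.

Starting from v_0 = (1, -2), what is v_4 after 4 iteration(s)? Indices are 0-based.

v_4 = (60, -24)

v_0 = (1, -2).
v_1 = A·v_0 = (0, 3).
v_2 = A·v_1 = (6, -6).
v_3 = A·v_2 = (12, 6).
v_4 = A·v_3 = (60, -24).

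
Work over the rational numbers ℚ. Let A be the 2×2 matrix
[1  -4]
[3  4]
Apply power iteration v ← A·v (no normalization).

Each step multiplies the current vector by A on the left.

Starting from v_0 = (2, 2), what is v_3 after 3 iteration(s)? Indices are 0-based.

v_3 = (-214, -34)

v_0 = (2, 2).
v_1 = A·v_0 = (-6, 14).
v_2 = A·v_1 = (-62, 38).
v_3 = A·v_2 = (-214, -34).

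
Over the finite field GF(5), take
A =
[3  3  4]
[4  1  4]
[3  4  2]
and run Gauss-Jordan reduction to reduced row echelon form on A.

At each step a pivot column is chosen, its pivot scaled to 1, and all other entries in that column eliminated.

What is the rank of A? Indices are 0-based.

[1] R0 /= 3  ⇒  (1, 1, 3)
     R1 -= 4·R0  ⇒  (0, 2, 2)
     R2 -= 3·R0  ⇒  (0, 1, 3)
[2] R1 /= 2  ⇒  (0, 1, 1)
     R0 -= 1·R1  ⇒  (1, 0, 2)
     R2 -= 1·R1  ⇒  (0, 0, 2)
[3] R2 /= 2  ⇒  (0, 0, 1)
     R0 -= 2·R2  ⇒  (1, 0, 0)
     R1 -= 1·R2  ⇒  (0, 1, 0)

rank = 3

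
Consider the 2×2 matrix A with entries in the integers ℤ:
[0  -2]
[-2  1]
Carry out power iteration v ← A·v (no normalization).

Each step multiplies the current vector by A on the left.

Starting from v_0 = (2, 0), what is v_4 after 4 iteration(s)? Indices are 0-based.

v_0 = (2, 0).
v_1 = A·v_0 = (0, -4).
v_2 = A·v_1 = (8, -4).
v_3 = A·v_2 = (8, -20).
v_4 = A·v_3 = (40, -36).

v_4 = (40, -36)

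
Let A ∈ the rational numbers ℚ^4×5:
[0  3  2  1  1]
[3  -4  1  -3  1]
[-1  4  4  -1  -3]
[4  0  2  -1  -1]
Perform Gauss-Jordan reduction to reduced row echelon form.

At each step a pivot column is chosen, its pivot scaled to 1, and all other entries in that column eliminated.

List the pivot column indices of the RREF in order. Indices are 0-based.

pivot columns: 0, 1, 2, 3

step 1: exchange rows 0,1
step 1: normalize row 0 (÷3) = (1, -4/3, 1/3, -1, 1/3)
  row 2: subtract -1×row0 = (0, 8/3, 13/3, -2, -8/3)
  row 3: subtract 4×row0 = (0, 16/3, 2/3, 3, -7/3)
step 2: normalize row 1 (÷3) = (0, 1, 2/3, 1/3, 1/3)
  row 0: subtract -4/3×row1 = (1, 0, 11/9, -5/9, 7/9)
  row 2: subtract 8/3×row1 = (0, 0, 23/9, -26/9, -32/9)
  row 3: subtract 16/3×row1 = (0, 0, -26/9, 11/9, -37/9)
step 3: normalize row 2 (÷23/9) = (0, 0, 1, -26/23, -32/23)
  row 0: subtract 11/9×row2 = (1, 0, 0, 19/23, 57/23)
  row 1: subtract 2/3×row2 = (0, 1, 0, 25/23, 29/23)
  row 3: subtract -26/9×row2 = (0, 0, 0, -47/23, -187/23)
step 4: normalize row 3 (÷-47/23) = (0, 0, 0, 1, 187/47)
  row 0: subtract 19/23×row3 = (1, 0, 0, 0, -38/47)
  row 1: subtract 25/23×row3 = (0, 1, 0, 0, -144/47)
  row 2: subtract -26/23×row3 = (0, 0, 1, 0, 146/47)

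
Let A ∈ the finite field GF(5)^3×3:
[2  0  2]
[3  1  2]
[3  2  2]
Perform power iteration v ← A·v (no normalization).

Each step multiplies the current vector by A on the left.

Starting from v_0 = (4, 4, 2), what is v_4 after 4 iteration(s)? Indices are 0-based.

v_0 = (4, 4, 2).
v_1 = A·v_0 = (2, 0, 4).
v_2 = A·v_1 = (2, 4, 4).
v_3 = A·v_2 = (2, 3, 2).
v_4 = A·v_3 = (3, 3, 1).

v_4 = (3, 3, 1)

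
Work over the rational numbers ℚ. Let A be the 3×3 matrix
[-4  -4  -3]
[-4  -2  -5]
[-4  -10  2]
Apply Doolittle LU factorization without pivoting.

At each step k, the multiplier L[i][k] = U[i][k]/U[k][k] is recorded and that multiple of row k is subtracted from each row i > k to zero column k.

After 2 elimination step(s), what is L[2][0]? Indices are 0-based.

L[2][0] = 1

Step 1: pivot at (0,0) is -4.
  row1 ← row1 − (1)·row0  ⇒  L[1][0]=1, U row1=(0, 2, -2)
  row2 ← row2 − (1)·row0  ⇒  L[2][0]=1, U row2=(0, -6, 5)
Step 2: pivot at (1,1) is 2.
  row2 ← row2 − (-3)·row1  ⇒  L[2][1]=-3, U row2=(0, 0, -1)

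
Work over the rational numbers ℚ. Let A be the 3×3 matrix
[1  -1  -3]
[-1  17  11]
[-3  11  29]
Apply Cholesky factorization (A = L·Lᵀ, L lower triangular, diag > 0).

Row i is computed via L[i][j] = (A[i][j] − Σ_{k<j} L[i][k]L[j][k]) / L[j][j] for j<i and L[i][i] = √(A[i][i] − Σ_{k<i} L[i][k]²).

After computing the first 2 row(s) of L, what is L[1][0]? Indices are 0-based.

L[1][0] = -1

Step 1: L[0][0] = √(1) = 1.
  L[1][0] = (-1) / L[0][0] = -1.
Step 2: L[1][1] = √(16) = 4.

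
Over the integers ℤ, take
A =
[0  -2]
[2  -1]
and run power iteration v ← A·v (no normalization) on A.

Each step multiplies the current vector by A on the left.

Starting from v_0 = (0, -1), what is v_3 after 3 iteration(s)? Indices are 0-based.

v_3 = (-6, -7)

v_0 = (0, -1).
v_1 = A·v_0 = (2, 1).
v_2 = A·v_1 = (-2, 3).
v_3 = A·v_2 = (-6, -7).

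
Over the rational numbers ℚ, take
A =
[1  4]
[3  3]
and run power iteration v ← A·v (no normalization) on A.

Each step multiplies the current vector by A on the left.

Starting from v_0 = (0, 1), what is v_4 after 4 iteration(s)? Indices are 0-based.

v_4 = (544, 633)

v_0 = (0, 1).
v_1 = A·v_0 = (4, 3).
v_2 = A·v_1 = (16, 21).
v_3 = A·v_2 = (100, 111).
v_4 = A·v_3 = (544, 633).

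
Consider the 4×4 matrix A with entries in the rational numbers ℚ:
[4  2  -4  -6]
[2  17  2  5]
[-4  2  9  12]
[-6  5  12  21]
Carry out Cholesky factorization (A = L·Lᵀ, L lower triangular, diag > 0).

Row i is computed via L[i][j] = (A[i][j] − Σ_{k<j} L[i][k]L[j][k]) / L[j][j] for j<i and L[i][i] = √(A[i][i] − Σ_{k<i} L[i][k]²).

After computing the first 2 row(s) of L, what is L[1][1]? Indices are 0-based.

Step 1: L[0][0] = √(4) = 2.
  L[1][0] = (2) / L[0][0] = 1.
Step 2: L[1][1] = √(16) = 4.

L[1][1] = 4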